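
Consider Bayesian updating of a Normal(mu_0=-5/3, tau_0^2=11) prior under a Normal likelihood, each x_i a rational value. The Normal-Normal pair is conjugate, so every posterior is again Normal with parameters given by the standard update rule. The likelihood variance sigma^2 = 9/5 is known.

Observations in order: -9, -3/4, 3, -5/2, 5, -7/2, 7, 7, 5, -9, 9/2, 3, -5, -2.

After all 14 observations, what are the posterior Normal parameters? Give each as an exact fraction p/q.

obs 1: x=-9 → posterior Normal(-255/32, 99/64)
obs 2: x=-3/4 → posterior Normal(-315/68, 99/119)
obs 3: x=3 → posterior Normal(-515/232, 33/58)
obs 4: x=-5/2 → posterior Normal(-2095/916, 99/229)
obs 5: x=5 → posterior Normal(-995/1136, 99/284)
obs 6: x=-7/2 → posterior Normal(-1765/1356, 33/113)
obs 7: x=7 → posterior Normal(-225/1576, 99/394)
obs 8: x=7 → posterior Normal(1315/1796, 99/449)
obs 9: x=5 → posterior Normal(115/96, 11/56)
obs 10: x=-9 → posterior Normal(435/2236, 99/559)
obs 11: x=9/2 → posterior Normal(1425/2456, 99/614)
obs 12: x=3 → posterior Normal(695/892, 33/223)
obs 13: x=-5 → posterior Normal(985/2896, 99/724)
obs 14: x=-2 → posterior Normal(545/3116, 99/779)

mu_0=545/3116, tau_0^2=99/779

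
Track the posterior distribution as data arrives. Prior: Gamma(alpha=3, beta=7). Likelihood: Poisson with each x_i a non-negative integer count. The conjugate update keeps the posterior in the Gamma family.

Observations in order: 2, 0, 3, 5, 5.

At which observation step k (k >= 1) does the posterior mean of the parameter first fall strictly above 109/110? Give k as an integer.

k = 4

obs 1: x=2 → posterior Gamma(5, 8)
obs 2: x=0 → posterior Gamma(5, 9)
obs 3: x=3 → posterior Gamma(8, 10)
obs 4: x=5 → posterior Gamma(13, 11)
obs 5: x=5 → posterior Gamma(18, 12)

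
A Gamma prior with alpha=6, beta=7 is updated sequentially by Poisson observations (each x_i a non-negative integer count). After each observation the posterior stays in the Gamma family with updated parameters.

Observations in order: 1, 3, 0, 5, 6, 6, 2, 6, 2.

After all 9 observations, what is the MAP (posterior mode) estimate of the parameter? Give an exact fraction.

9/4

obs 1: x=1 → posterior Gamma(7, 8)
obs 2: x=3 → posterior Gamma(10, 9)
obs 3: x=0 → posterior Gamma(10, 10)
obs 4: x=5 → posterior Gamma(15, 11)
obs 5: x=6 → posterior Gamma(21, 12)
obs 6: x=6 → posterior Gamma(27, 13)
obs 7: x=2 → posterior Gamma(29, 14)
obs 8: x=6 → posterior Gamma(35, 15)
obs 9: x=2 → posterior Gamma(37, 16)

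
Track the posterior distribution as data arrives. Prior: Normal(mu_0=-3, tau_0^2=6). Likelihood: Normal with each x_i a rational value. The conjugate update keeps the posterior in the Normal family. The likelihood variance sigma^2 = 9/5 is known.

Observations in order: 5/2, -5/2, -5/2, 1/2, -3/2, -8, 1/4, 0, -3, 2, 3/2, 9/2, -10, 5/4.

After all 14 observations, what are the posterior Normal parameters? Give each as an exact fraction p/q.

mu_0=-159/143, tau_0^2=18/143

obs 1: x=5/2 → posterior Normal(16/13, 18/13)
obs 2: x=-5/2 → posterior Normal(-9/23, 18/23)
obs 3: x=-5/2 → posterior Normal(-34/33, 6/11)
obs 4: x=1/2 → posterior Normal(-29/43, 18/43)
obs 5: x=-3/2 → posterior Normal(-44/53, 18/53)
obs 6: x=-8 → posterior Normal(-124/63, 2/7)
obs 7: x=1/4 → posterior Normal(-243/146, 18/73)
obs 8: x=0 → posterior Normal(-243/166, 18/83)
obs 9: x=-3 → posterior Normal(-101/62, 6/31)
obs 10: x=2 → posterior Normal(-263/206, 18/103)
obs 11: x=3/2 → posterior Normal(-233/226, 18/113)
obs 12: x=9/2 → posterior Normal(-143/246, 6/41)
obs 13: x=-10 → posterior Normal(-49/38, 18/133)
obs 14: x=5/4 → posterior Normal(-159/143, 18/143)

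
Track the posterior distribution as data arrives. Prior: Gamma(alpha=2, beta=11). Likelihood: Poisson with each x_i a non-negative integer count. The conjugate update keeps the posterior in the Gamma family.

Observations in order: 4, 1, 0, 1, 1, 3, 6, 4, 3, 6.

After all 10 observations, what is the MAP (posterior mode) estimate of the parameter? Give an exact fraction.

10/7

obs 1: x=4 → posterior Gamma(6, 12)
obs 2: x=1 → posterior Gamma(7, 13)
obs 3: x=0 → posterior Gamma(7, 14)
obs 4: x=1 → posterior Gamma(8, 15)
obs 5: x=1 → posterior Gamma(9, 16)
obs 6: x=3 → posterior Gamma(12, 17)
obs 7: x=6 → posterior Gamma(18, 18)
obs 8: x=4 → posterior Gamma(22, 19)
obs 9: x=3 → posterior Gamma(25, 20)
obs 10: x=6 → posterior Gamma(31, 21)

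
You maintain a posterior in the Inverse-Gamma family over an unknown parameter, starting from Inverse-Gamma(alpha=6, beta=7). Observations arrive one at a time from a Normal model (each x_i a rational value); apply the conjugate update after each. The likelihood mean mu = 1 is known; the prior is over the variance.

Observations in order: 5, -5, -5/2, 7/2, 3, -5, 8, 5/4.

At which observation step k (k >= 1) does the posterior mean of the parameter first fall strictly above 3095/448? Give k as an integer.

k = 6

obs 1: x=5 → posterior Inverse-Gamma(13/2, 15)
obs 2: x=-5 → posterior Inverse-Gamma(7, 33)
obs 3: x=-5/2 → posterior Inverse-Gamma(15/2, 313/8)
obs 4: x=7/2 → posterior Inverse-Gamma(8, 169/4)
obs 5: x=3 → posterior Inverse-Gamma(17/2, 177/4)
obs 6: x=-5 → posterior Inverse-Gamma(9, 249/4)
obs 7: x=8 → posterior Inverse-Gamma(19/2, 347/4)
obs 8: x=5/4 → posterior Inverse-Gamma(10, 2777/32)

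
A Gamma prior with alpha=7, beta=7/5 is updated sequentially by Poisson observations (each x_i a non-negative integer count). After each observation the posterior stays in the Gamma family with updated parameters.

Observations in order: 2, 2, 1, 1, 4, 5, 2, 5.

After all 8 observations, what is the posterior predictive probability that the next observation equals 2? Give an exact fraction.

obs 1: x=2 → posterior Gamma(9, 12/5)
obs 2: x=2 → posterior Gamma(11, 17/5)
obs 3: x=1 → posterior Gamma(12, 22/5)
obs 4: x=1 → posterior Gamma(13, 27/5)
obs 5: x=4 → posterior Gamma(17, 32/5)
obs 6: x=5 → posterior Gamma(22, 37/5)
obs 7: x=2 → posterior Gamma(24, 42/5)
obs 8: x=5 → posterior Gamma(29, 47/5)

33671863001840221652997344561906404834519360568791125/157073764616094509389508040547359786571070742722510848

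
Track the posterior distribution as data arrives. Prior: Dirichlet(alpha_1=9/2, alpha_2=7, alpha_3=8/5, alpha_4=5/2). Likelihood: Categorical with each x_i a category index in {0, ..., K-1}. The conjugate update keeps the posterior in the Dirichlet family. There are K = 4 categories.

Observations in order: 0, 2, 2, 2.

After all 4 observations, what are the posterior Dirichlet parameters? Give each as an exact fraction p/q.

alpha_1=11/2, alpha_2=7, alpha_3=23/5, alpha_4=5/2

obs 1: x=0 → posterior Dirichlet(11/2, 7, 8/5, 5/2)
obs 2: x=2 → posterior Dirichlet(11/2, 7, 13/5, 5/2)
obs 3: x=2 → posterior Dirichlet(11/2, 7, 18/5, 5/2)
obs 4: x=2 → posterior Dirichlet(11/2, 7, 23/5, 5/2)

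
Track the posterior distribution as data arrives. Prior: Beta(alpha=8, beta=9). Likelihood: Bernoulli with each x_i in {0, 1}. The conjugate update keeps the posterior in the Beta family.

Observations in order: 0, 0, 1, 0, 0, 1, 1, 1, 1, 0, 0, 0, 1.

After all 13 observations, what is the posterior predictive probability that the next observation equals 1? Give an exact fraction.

7/15

obs 1: x=0 → posterior Beta(8, 10)
obs 2: x=0 → posterior Beta(8, 11)
obs 3: x=1 → posterior Beta(9, 11)
obs 4: x=0 → posterior Beta(9, 12)
obs 5: x=0 → posterior Beta(9, 13)
obs 6: x=1 → posterior Beta(10, 13)
obs 7: x=1 → posterior Beta(11, 13)
obs 8: x=1 → posterior Beta(12, 13)
obs 9: x=1 → posterior Beta(13, 13)
obs 10: x=0 → posterior Beta(13, 14)
obs 11: x=0 → posterior Beta(13, 15)
obs 12: x=0 → posterior Beta(13, 16)
obs 13: x=1 → posterior Beta(14, 16)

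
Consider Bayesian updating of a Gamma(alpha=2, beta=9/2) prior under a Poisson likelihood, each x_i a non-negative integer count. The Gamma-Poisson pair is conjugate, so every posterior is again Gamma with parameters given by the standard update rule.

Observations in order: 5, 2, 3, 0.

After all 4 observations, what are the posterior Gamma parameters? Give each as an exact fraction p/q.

alpha=12, beta=17/2

obs 1: x=5 → posterior Gamma(7, 11/2)
obs 2: x=2 → posterior Gamma(9, 13/2)
obs 3: x=3 → posterior Gamma(12, 15/2)
obs 4: x=0 → posterior Gamma(12, 17/2)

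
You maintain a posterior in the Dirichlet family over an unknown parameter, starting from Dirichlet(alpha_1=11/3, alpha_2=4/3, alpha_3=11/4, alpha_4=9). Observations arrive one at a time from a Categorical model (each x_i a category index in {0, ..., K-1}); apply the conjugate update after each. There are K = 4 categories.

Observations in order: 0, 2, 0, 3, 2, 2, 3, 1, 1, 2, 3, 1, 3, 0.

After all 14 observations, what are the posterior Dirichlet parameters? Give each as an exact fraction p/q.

alpha_1=20/3, alpha_2=13/3, alpha_3=27/4, alpha_4=13

obs 1: x=0 → posterior Dirichlet(14/3, 4/3, 11/4, 9)
obs 2: x=2 → posterior Dirichlet(14/3, 4/3, 15/4, 9)
obs 3: x=0 → posterior Dirichlet(17/3, 4/3, 15/4, 9)
obs 4: x=3 → posterior Dirichlet(17/3, 4/3, 15/4, 10)
obs 5: x=2 → posterior Dirichlet(17/3, 4/3, 19/4, 10)
obs 6: x=2 → posterior Dirichlet(17/3, 4/3, 23/4, 10)
obs 7: x=3 → posterior Dirichlet(17/3, 4/3, 23/4, 11)
obs 8: x=1 → posterior Dirichlet(17/3, 7/3, 23/4, 11)
obs 9: x=1 → posterior Dirichlet(17/3, 10/3, 23/4, 11)
obs 10: x=2 → posterior Dirichlet(17/3, 10/3, 27/4, 11)
obs 11: x=3 → posterior Dirichlet(17/3, 10/3, 27/4, 12)
obs 12: x=1 → posterior Dirichlet(17/3, 13/3, 27/4, 12)
obs 13: x=3 → posterior Dirichlet(17/3, 13/3, 27/4, 13)
obs 14: x=0 → posterior Dirichlet(20/3, 13/3, 27/4, 13)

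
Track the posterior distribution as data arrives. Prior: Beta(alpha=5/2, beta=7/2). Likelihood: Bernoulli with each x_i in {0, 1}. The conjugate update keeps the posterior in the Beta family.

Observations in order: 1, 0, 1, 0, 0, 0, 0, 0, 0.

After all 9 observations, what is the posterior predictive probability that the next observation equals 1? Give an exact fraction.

3/10

obs 1: x=1 → posterior Beta(7/2, 7/2)
obs 2: x=0 → posterior Beta(7/2, 9/2)
obs 3: x=1 → posterior Beta(9/2, 9/2)
obs 4: x=0 → posterior Beta(9/2, 11/2)
obs 5: x=0 → posterior Beta(9/2, 13/2)
obs 6: x=0 → posterior Beta(9/2, 15/2)
obs 7: x=0 → posterior Beta(9/2, 17/2)
obs 8: x=0 → posterior Beta(9/2, 19/2)
obs 9: x=0 → posterior Beta(9/2, 21/2)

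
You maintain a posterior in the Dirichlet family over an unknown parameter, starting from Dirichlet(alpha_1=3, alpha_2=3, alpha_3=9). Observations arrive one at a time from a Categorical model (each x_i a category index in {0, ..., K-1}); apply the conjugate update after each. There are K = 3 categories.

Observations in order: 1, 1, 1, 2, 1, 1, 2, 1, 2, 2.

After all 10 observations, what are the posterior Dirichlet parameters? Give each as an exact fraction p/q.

obs 1: x=1 → posterior Dirichlet(3, 4, 9)
obs 2: x=1 → posterior Dirichlet(3, 5, 9)
obs 3: x=1 → posterior Dirichlet(3, 6, 9)
obs 4: x=2 → posterior Dirichlet(3, 6, 10)
obs 5: x=1 → posterior Dirichlet(3, 7, 10)
obs 6: x=1 → posterior Dirichlet(3, 8, 10)
obs 7: x=2 → posterior Dirichlet(3, 8, 11)
obs 8: x=1 → posterior Dirichlet(3, 9, 11)
obs 9: x=2 → posterior Dirichlet(3, 9, 12)
obs 10: x=2 → posterior Dirichlet(3, 9, 13)

alpha_1=3, alpha_2=9, alpha_3=13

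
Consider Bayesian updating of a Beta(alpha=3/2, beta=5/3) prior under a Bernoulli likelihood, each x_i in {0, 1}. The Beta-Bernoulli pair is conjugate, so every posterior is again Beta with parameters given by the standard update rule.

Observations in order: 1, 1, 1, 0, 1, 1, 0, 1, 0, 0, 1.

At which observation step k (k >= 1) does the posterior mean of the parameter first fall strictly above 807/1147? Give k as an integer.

k = 3

obs 1: x=1 → posterior Beta(5/2, 5/3)
obs 2: x=1 → posterior Beta(7/2, 5/3)
obs 3: x=1 → posterior Beta(9/2, 5/3)
obs 4: x=0 → posterior Beta(9/2, 8/3)
obs 5: x=1 → posterior Beta(11/2, 8/3)
obs 6: x=1 → posterior Beta(13/2, 8/3)
obs 7: x=0 → posterior Beta(13/2, 11/3)
obs 8: x=1 → posterior Beta(15/2, 11/3)
obs 9: x=0 → posterior Beta(15/2, 14/3)
obs 10: x=0 → posterior Beta(15/2, 17/3)
obs 11: x=1 → posterior Beta(17/2, 17/3)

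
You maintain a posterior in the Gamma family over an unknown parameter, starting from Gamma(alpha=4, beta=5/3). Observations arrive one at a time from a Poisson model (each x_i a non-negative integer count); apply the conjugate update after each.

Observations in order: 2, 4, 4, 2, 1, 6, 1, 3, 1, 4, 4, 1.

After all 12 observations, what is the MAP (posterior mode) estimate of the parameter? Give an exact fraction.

108/41

obs 1: x=2 → posterior Gamma(6, 8/3)
obs 2: x=4 → posterior Gamma(10, 11/3)
obs 3: x=4 → posterior Gamma(14, 14/3)
obs 4: x=2 → posterior Gamma(16, 17/3)
obs 5: x=1 → posterior Gamma(17, 20/3)
obs 6: x=6 → posterior Gamma(23, 23/3)
obs 7: x=1 → posterior Gamma(24, 26/3)
obs 8: x=3 → posterior Gamma(27, 29/3)
obs 9: x=1 → posterior Gamma(28, 32/3)
obs 10: x=4 → posterior Gamma(32, 35/3)
obs 11: x=4 → posterior Gamma(36, 38/3)
obs 12: x=1 → posterior Gamma(37, 41/3)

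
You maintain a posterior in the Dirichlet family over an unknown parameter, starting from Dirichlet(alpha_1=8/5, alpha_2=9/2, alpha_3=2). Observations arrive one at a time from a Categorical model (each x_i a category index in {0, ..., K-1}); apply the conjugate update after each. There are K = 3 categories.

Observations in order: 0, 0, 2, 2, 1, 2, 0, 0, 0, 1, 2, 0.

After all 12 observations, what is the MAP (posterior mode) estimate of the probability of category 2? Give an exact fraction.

obs 1: x=0 → posterior Dirichlet(13/5, 9/2, 2)
obs 2: x=0 → posterior Dirichlet(18/5, 9/2, 2)
obs 3: x=2 → posterior Dirichlet(18/5, 9/2, 3)
obs 4: x=2 → posterior Dirichlet(18/5, 9/2, 4)
obs 5: x=1 → posterior Dirichlet(18/5, 11/2, 4)
obs 6: x=2 → posterior Dirichlet(18/5, 11/2, 5)
obs 7: x=0 → posterior Dirichlet(23/5, 11/2, 5)
obs 8: x=0 → posterior Dirichlet(28/5, 11/2, 5)
obs 9: x=0 → posterior Dirichlet(33/5, 11/2, 5)
obs 10: x=1 → posterior Dirichlet(33/5, 13/2, 5)
obs 11: x=2 → posterior Dirichlet(33/5, 13/2, 6)
obs 12: x=0 → posterior Dirichlet(38/5, 13/2, 6)

50/171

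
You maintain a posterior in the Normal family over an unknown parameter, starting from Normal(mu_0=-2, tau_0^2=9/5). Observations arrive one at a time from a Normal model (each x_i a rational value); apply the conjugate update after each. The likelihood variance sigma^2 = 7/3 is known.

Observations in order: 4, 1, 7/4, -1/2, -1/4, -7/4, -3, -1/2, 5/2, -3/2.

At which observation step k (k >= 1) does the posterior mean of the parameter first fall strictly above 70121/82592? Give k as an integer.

obs 1: x=4 → posterior Normal(19/31, 63/62)
obs 2: x=1 → posterior Normal(65/89, 63/89)
obs 3: x=7/4 → posterior Normal(449/464, 63/116)
obs 4: x=-1/2 → posterior Normal(395/572, 63/143)
obs 5: x=-1/4 → posterior Normal(46/85, 63/170)
obs 6: x=-7/4 → posterior Normal(179/788, 63/197)
obs 7: x=-3 → posterior Normal(-145/896, 9/32)
obs 8: x=-1/2 → posterior Normal(-199/1004, 63/251)
obs 9: x=5/2 → posterior Normal(71/1112, 63/278)
obs 10: x=-3/2 → posterior Normal(-91/1220, 63/305)

k = 3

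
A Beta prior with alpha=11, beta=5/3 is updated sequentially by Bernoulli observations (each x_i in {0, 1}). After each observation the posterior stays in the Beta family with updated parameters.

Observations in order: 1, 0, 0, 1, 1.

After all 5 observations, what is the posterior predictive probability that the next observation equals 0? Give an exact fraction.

11/53

obs 1: x=1 → posterior Beta(12, 5/3)
obs 2: x=0 → posterior Beta(12, 8/3)
obs 3: x=0 → posterior Beta(12, 11/3)
obs 4: x=1 → posterior Beta(13, 11/3)
obs 5: x=1 → posterior Beta(14, 11/3)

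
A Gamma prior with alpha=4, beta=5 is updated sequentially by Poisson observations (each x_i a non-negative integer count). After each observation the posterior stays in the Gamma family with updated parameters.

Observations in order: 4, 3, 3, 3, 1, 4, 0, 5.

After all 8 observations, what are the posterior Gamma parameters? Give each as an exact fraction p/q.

alpha=27, beta=13

obs 1: x=4 → posterior Gamma(8, 6)
obs 2: x=3 → posterior Gamma(11, 7)
obs 3: x=3 → posterior Gamma(14, 8)
obs 4: x=3 → posterior Gamma(17, 9)
obs 5: x=1 → posterior Gamma(18, 10)
obs 6: x=4 → posterior Gamma(22, 11)
obs 7: x=0 → posterior Gamma(22, 12)
obs 8: x=5 → posterior Gamma(27, 13)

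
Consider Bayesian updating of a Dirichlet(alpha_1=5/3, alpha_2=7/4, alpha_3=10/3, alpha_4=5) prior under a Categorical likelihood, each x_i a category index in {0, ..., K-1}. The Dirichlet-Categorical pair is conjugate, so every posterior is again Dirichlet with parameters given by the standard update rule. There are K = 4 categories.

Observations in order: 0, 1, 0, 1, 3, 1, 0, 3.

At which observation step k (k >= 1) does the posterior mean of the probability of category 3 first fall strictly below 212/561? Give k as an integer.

obs 1: x=0 → posterior Dirichlet(8/3, 7/4, 10/3, 5)
obs 2: x=1 → posterior Dirichlet(8/3, 11/4, 10/3, 5)
obs 3: x=0 → posterior Dirichlet(11/3, 11/4, 10/3, 5)
obs 4: x=1 → posterior Dirichlet(11/3, 15/4, 10/3, 5)
obs 5: x=3 → posterior Dirichlet(11/3, 15/4, 10/3, 6)
obs 6: x=1 → posterior Dirichlet(11/3, 19/4, 10/3, 6)
obs 7: x=0 → posterior Dirichlet(14/3, 19/4, 10/3, 6)
obs 8: x=3 → posterior Dirichlet(14/3, 19/4, 10/3, 7)

k = 2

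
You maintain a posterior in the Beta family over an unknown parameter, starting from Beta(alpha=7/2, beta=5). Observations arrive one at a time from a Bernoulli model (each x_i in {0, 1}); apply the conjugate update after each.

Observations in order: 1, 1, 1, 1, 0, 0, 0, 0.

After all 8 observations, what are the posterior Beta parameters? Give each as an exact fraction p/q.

alpha=15/2, beta=9

obs 1: x=1 → posterior Beta(9/2, 5)
obs 2: x=1 → posterior Beta(11/2, 5)
obs 3: x=1 → posterior Beta(13/2, 5)
obs 4: x=1 → posterior Beta(15/2, 5)
obs 5: x=0 → posterior Beta(15/2, 6)
obs 6: x=0 → posterior Beta(15/2, 7)
obs 7: x=0 → posterior Beta(15/2, 8)
obs 8: x=0 → posterior Beta(15/2, 9)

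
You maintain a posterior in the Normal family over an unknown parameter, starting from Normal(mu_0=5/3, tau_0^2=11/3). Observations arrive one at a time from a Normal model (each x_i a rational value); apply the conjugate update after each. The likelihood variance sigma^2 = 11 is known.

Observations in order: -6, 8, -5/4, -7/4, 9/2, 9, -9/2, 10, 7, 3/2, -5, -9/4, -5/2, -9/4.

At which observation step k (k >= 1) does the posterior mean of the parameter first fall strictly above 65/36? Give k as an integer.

k = 6

obs 1: x=-6 → posterior Normal(-1/4, 11/4)
obs 2: x=8 → posterior Normal(7/5, 11/5)
obs 3: x=-5/4 → posterior Normal(23/24, 11/6)
obs 4: x=-7/4 → posterior Normal(4/7, 11/7)
obs 5: x=9/2 → posterior Normal(17/16, 11/8)
obs 6: x=9 → posterior Normal(35/18, 11/9)
obs 7: x=-9/2 → posterior Normal(13/10, 11/10)
obs 8: x=10 → posterior Normal(23/11, 1)
obs 9: x=7 → posterior Normal(5/2, 11/12)
obs 10: x=3/2 → posterior Normal(63/26, 11/13)
obs 11: x=-5 → posterior Normal(53/28, 11/14)
obs 12: x=-9/4 → posterior Normal(97/60, 11/15)
obs 13: x=-5/2 → posterior Normal(87/64, 11/16)
obs 14: x=-9/4 → posterior Normal(39/34, 11/17)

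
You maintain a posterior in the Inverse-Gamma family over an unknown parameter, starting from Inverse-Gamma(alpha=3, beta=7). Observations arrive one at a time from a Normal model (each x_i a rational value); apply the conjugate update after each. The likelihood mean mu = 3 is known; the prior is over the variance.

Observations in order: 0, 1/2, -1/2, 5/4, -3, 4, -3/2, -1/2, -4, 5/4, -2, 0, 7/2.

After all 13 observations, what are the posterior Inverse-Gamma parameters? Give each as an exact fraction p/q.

alpha=19/2, beta=1603/16

obs 1: x=0 → posterior Inverse-Gamma(7/2, 23/2)
obs 2: x=1/2 → posterior Inverse-Gamma(4, 117/8)
obs 3: x=-1/2 → posterior Inverse-Gamma(9/2, 83/4)
obs 4: x=5/4 → posterior Inverse-Gamma(5, 713/32)
obs 5: x=-3 → posterior Inverse-Gamma(11/2, 1289/32)
obs 6: x=4 → posterior Inverse-Gamma(6, 1305/32)
obs 7: x=-3/2 → posterior Inverse-Gamma(13/2, 1629/32)
obs 8: x=-1/2 → posterior Inverse-Gamma(7, 1825/32)
obs 9: x=-4 → posterior Inverse-Gamma(15/2, 2609/32)
obs 10: x=5/4 → posterior Inverse-Gamma(8, 1329/16)
obs 11: x=-2 → posterior Inverse-Gamma(17/2, 1529/16)
obs 12: x=0 → posterior Inverse-Gamma(9, 1601/16)
obs 13: x=7/2 → posterior Inverse-Gamma(19/2, 1603/16)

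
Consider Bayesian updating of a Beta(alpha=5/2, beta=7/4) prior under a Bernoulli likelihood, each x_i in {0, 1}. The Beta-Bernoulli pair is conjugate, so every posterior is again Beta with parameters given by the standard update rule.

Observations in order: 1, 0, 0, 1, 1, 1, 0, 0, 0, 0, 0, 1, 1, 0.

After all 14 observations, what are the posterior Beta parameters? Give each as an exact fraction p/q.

alpha=17/2, beta=39/4

obs 1: x=1 → posterior Beta(7/2, 7/4)
obs 2: x=0 → posterior Beta(7/2, 11/4)
obs 3: x=0 → posterior Beta(7/2, 15/4)
obs 4: x=1 → posterior Beta(9/2, 15/4)
obs 5: x=1 → posterior Beta(11/2, 15/4)
obs 6: x=1 → posterior Beta(13/2, 15/4)
obs 7: x=0 → posterior Beta(13/2, 19/4)
obs 8: x=0 → posterior Beta(13/2, 23/4)
obs 9: x=0 → posterior Beta(13/2, 27/4)
obs 10: x=0 → posterior Beta(13/2, 31/4)
obs 11: x=0 → posterior Beta(13/2, 35/4)
obs 12: x=1 → posterior Beta(15/2, 35/4)
obs 13: x=1 → posterior Beta(17/2, 35/4)
obs 14: x=0 → posterior Beta(17/2, 39/4)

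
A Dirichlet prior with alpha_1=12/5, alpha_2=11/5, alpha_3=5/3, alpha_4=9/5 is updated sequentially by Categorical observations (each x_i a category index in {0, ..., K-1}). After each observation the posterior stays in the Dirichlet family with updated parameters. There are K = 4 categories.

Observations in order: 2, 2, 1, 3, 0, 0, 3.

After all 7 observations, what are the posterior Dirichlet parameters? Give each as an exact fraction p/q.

alpha_1=22/5, alpha_2=16/5, alpha_3=11/3, alpha_4=19/5

obs 1: x=2 → posterior Dirichlet(12/5, 11/5, 8/3, 9/5)
obs 2: x=2 → posterior Dirichlet(12/5, 11/5, 11/3, 9/5)
obs 3: x=1 → posterior Dirichlet(12/5, 16/5, 11/3, 9/5)
obs 4: x=3 → posterior Dirichlet(12/5, 16/5, 11/3, 14/5)
obs 5: x=0 → posterior Dirichlet(17/5, 16/5, 11/3, 14/5)
obs 6: x=0 → posterior Dirichlet(22/5, 16/5, 11/3, 14/5)
obs 7: x=3 → posterior Dirichlet(22/5, 16/5, 11/3, 19/5)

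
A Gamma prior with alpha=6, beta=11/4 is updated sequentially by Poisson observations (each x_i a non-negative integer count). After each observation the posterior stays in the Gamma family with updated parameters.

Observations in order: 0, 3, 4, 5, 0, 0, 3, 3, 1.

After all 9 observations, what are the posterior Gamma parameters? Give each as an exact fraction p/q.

obs 1: x=0 → posterior Gamma(6, 15/4)
obs 2: x=3 → posterior Gamma(9, 19/4)
obs 3: x=4 → posterior Gamma(13, 23/4)
obs 4: x=5 → posterior Gamma(18, 27/4)
obs 5: x=0 → posterior Gamma(18, 31/4)
obs 6: x=0 → posterior Gamma(18, 35/4)
obs 7: x=3 → posterior Gamma(21, 39/4)
obs 8: x=3 → posterior Gamma(24, 43/4)
obs 9: x=1 → posterior Gamma(25, 47/4)

alpha=25, beta=47/4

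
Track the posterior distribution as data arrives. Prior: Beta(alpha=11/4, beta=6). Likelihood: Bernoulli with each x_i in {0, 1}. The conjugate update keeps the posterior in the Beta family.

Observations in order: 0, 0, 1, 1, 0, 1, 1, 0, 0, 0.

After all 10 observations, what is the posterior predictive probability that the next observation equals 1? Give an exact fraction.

9/25

obs 1: x=0 → posterior Beta(11/4, 7)
obs 2: x=0 → posterior Beta(11/4, 8)
obs 3: x=1 → posterior Beta(15/4, 8)
obs 4: x=1 → posterior Beta(19/4, 8)
obs 5: x=0 → posterior Beta(19/4, 9)
obs 6: x=1 → posterior Beta(23/4, 9)
obs 7: x=1 → posterior Beta(27/4, 9)
obs 8: x=0 → posterior Beta(27/4, 10)
obs 9: x=0 → posterior Beta(27/4, 11)
obs 10: x=0 → posterior Beta(27/4, 12)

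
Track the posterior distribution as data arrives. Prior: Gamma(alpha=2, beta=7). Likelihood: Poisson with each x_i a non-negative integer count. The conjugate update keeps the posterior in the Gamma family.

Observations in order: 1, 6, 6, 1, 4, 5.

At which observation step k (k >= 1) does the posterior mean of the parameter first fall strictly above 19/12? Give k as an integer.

k = 5

obs 1: x=1 → posterior Gamma(3, 8)
obs 2: x=6 → posterior Gamma(9, 9)
obs 3: x=6 → posterior Gamma(15, 10)
obs 4: x=1 → posterior Gamma(16, 11)
obs 5: x=4 → posterior Gamma(20, 12)
obs 6: x=5 → posterior Gamma(25, 13)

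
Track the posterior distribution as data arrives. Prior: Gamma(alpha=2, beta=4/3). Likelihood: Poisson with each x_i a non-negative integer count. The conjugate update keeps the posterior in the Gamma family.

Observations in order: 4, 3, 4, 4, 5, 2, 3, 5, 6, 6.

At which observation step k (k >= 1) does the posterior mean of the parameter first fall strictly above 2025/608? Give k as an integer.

obs 1: x=4 → posterior Gamma(6, 7/3)
obs 2: x=3 → posterior Gamma(9, 10/3)
obs 3: x=4 → posterior Gamma(13, 13/3)
obs 4: x=4 → posterior Gamma(17, 16/3)
obs 5: x=5 → posterior Gamma(22, 19/3)
obs 6: x=2 → posterior Gamma(24, 22/3)
obs 7: x=3 → posterior Gamma(27, 25/3)
obs 8: x=5 → posterior Gamma(32, 28/3)
obs 9: x=6 → posterior Gamma(38, 31/3)
obs 10: x=6 → posterior Gamma(44, 34/3)

k = 5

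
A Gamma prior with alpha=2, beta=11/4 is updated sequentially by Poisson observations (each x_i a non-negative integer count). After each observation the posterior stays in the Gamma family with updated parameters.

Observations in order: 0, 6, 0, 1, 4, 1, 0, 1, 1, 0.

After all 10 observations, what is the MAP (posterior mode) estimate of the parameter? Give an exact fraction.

obs 1: x=0 → posterior Gamma(2, 15/4)
obs 2: x=6 → posterior Gamma(8, 19/4)
obs 3: x=0 → posterior Gamma(8, 23/4)
obs 4: x=1 → posterior Gamma(9, 27/4)
obs 5: x=4 → posterior Gamma(13, 31/4)
obs 6: x=1 → posterior Gamma(14, 35/4)
obs 7: x=0 → posterior Gamma(14, 39/4)
obs 8: x=1 → posterior Gamma(15, 43/4)
obs 9: x=1 → posterior Gamma(16, 47/4)
obs 10: x=0 → posterior Gamma(16, 51/4)

20/17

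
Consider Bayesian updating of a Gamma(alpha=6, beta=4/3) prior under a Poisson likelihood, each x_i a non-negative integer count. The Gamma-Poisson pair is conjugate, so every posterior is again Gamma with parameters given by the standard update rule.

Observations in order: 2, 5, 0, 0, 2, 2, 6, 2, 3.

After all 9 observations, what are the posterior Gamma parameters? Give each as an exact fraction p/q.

alpha=28, beta=31/3

obs 1: x=2 → posterior Gamma(8, 7/3)
obs 2: x=5 → posterior Gamma(13, 10/3)
obs 3: x=0 → posterior Gamma(13, 13/3)
obs 4: x=0 → posterior Gamma(13, 16/3)
obs 5: x=2 → posterior Gamma(15, 19/3)
obs 6: x=2 → posterior Gamma(17, 22/3)
obs 7: x=6 → posterior Gamma(23, 25/3)
obs 8: x=2 → posterior Gamma(25, 28/3)
obs 9: x=3 → posterior Gamma(28, 31/3)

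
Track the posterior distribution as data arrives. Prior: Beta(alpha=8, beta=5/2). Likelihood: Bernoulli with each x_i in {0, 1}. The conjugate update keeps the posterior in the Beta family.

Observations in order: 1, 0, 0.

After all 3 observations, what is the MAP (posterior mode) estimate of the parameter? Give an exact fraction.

16/23

obs 1: x=1 → posterior Beta(9, 5/2)
obs 2: x=0 → posterior Beta(9, 7/2)
obs 3: x=0 → posterior Beta(9, 9/2)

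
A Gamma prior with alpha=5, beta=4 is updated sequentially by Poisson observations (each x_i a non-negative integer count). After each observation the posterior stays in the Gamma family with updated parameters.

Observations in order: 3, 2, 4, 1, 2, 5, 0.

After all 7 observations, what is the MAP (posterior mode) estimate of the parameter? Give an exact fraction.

21/11

obs 1: x=3 → posterior Gamma(8, 5)
obs 2: x=2 → posterior Gamma(10, 6)
obs 3: x=4 → posterior Gamma(14, 7)
obs 4: x=1 → posterior Gamma(15, 8)
obs 5: x=2 → posterior Gamma(17, 9)
obs 6: x=5 → posterior Gamma(22, 10)
obs 7: x=0 → posterior Gamma(22, 11)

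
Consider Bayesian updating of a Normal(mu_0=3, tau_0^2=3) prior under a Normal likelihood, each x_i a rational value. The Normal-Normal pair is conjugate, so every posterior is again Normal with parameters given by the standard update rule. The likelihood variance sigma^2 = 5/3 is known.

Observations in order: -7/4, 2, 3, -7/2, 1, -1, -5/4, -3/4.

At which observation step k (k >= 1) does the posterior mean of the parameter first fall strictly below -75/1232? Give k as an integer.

k = 8

obs 1: x=-7/4 → posterior Normal(-3/56, 15/14)
obs 2: x=2 → posterior Normal(3/4, 15/23)
obs 3: x=3 → posterior Normal(177/128, 15/32)
obs 4: x=-7/2 → posterior Normal(51/164, 15/41)
obs 5: x=1 → posterior Normal(87/200, 3/10)
obs 6: x=-1 → posterior Normal(51/236, 15/59)
obs 7: x=-5/4 → posterior Normal(3/136, 15/68)
obs 8: x=-3/4 → posterior Normal(-3/44, 15/77)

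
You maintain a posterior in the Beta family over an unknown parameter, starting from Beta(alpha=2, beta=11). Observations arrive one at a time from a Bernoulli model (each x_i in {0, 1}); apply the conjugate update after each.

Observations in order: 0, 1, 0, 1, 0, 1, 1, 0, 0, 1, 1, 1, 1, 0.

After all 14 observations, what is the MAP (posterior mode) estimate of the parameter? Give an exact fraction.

obs 1: x=0 → posterior Beta(2, 12)
obs 2: x=1 → posterior Beta(3, 12)
obs 3: x=0 → posterior Beta(3, 13)
obs 4: x=1 → posterior Beta(4, 13)
obs 5: x=0 → posterior Beta(4, 14)
obs 6: x=1 → posterior Beta(5, 14)
obs 7: x=1 → posterior Beta(6, 14)
obs 8: x=0 → posterior Beta(6, 15)
obs 9: x=0 → posterior Beta(6, 16)
obs 10: x=1 → posterior Beta(7, 16)
obs 11: x=1 → posterior Beta(8, 16)
obs 12: x=1 → posterior Beta(9, 16)
obs 13: x=1 → posterior Beta(10, 16)
obs 14: x=0 → posterior Beta(10, 17)

9/25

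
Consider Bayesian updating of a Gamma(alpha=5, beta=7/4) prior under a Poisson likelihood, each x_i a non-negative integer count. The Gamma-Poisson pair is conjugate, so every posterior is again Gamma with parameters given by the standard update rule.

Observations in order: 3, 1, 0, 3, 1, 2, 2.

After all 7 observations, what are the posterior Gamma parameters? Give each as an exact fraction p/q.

alpha=17, beta=35/4

obs 1: x=3 → posterior Gamma(8, 11/4)
obs 2: x=1 → posterior Gamma(9, 15/4)
obs 3: x=0 → posterior Gamma(9, 19/4)
obs 4: x=3 → posterior Gamma(12, 23/4)
obs 5: x=1 → posterior Gamma(13, 27/4)
obs 6: x=2 → posterior Gamma(15, 31/4)
obs 7: x=2 → posterior Gamma(17, 35/4)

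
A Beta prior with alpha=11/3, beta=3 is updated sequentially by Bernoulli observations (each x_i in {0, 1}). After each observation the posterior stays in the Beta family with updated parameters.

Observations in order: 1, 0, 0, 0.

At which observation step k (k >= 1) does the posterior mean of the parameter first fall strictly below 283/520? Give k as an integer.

obs 1: x=1 → posterior Beta(14/3, 3)
obs 2: x=0 → posterior Beta(14/3, 4)
obs 3: x=0 → posterior Beta(14/3, 5)
obs 4: x=0 → posterior Beta(14/3, 6)

k = 2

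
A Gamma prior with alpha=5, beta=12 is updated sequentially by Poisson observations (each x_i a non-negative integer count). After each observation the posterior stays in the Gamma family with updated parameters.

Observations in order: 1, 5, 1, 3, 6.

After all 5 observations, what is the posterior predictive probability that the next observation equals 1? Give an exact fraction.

obs 1: x=1 → posterior Gamma(6, 13)
obs 2: x=5 → posterior Gamma(11, 14)
obs 3: x=1 → posterior Gamma(12, 15)
obs 4: x=3 → posterior Gamma(15, 16)
obs 5: x=6 → posterior Gamma(21, 17)

483643537391061130165790519/1376809511370776442839236608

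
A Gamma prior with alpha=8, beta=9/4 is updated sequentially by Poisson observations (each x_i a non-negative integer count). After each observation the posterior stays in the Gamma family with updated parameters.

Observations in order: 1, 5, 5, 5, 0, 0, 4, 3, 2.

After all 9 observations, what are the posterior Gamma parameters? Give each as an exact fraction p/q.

obs 1: x=1 → posterior Gamma(9, 13/4)
obs 2: x=5 → posterior Gamma(14, 17/4)
obs 3: x=5 → posterior Gamma(19, 21/4)
obs 4: x=5 → posterior Gamma(24, 25/4)
obs 5: x=0 → posterior Gamma(24, 29/4)
obs 6: x=0 → posterior Gamma(24, 33/4)
obs 7: x=4 → posterior Gamma(28, 37/4)
obs 8: x=3 → posterior Gamma(31, 41/4)
obs 9: x=2 → posterior Gamma(33, 45/4)

alpha=33, beta=45/4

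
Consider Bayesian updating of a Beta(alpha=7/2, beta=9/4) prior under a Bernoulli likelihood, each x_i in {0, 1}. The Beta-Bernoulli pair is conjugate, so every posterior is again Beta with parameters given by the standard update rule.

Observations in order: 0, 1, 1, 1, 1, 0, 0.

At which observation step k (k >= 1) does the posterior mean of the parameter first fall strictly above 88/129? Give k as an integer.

obs 1: x=0 → posterior Beta(7/2, 13/4)
obs 2: x=1 → posterior Beta(9/2, 13/4)
obs 3: x=1 → posterior Beta(11/2, 13/4)
obs 4: x=1 → posterior Beta(13/2, 13/4)
obs 5: x=1 → posterior Beta(15/2, 13/4)
obs 6: x=0 → posterior Beta(15/2, 17/4)
obs 7: x=0 → posterior Beta(15/2, 21/4)

k = 5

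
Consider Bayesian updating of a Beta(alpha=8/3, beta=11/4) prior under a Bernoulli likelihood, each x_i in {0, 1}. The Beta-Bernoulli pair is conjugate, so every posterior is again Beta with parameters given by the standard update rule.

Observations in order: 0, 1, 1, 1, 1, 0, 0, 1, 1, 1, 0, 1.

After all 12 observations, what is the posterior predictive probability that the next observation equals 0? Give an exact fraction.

obs 1: x=0 → posterior Beta(8/3, 15/4)
obs 2: x=1 → posterior Beta(11/3, 15/4)
obs 3: x=1 → posterior Beta(14/3, 15/4)
obs 4: x=1 → posterior Beta(17/3, 15/4)
obs 5: x=1 → posterior Beta(20/3, 15/4)
obs 6: x=0 → posterior Beta(20/3, 19/4)
obs 7: x=0 → posterior Beta(20/3, 23/4)
obs 8: x=1 → posterior Beta(23/3, 23/4)
obs 9: x=1 → posterior Beta(26/3, 23/4)
obs 10: x=1 → posterior Beta(29/3, 23/4)
obs 11: x=0 → posterior Beta(29/3, 27/4)
obs 12: x=1 → posterior Beta(32/3, 27/4)

81/209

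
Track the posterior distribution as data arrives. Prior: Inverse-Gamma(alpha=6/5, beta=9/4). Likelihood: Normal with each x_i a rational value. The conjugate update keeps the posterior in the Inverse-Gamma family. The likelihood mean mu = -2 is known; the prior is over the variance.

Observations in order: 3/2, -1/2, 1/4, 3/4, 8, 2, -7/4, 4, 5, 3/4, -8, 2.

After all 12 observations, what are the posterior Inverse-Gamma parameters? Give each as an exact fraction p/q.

obs 1: x=3/2 → posterior Inverse-Gamma(17/10, 67/8)
obs 2: x=-1/2 → posterior Inverse-Gamma(11/5, 19/2)
obs 3: x=1/4 → posterior Inverse-Gamma(27/10, 385/32)
obs 4: x=3/4 → posterior Inverse-Gamma(16/5, 253/16)
obs 5: x=8 → posterior Inverse-Gamma(37/10, 1053/16)
obs 6: x=2 → posterior Inverse-Gamma(21/5, 1181/16)
obs 7: x=-7/4 → posterior Inverse-Gamma(47/10, 2363/32)
obs 8: x=4 → posterior Inverse-Gamma(26/5, 2939/32)
obs 9: x=5 → posterior Inverse-Gamma(57/10, 3723/32)
obs 10: x=3/4 → posterior Inverse-Gamma(31/5, 961/8)
obs 11: x=-8 → posterior Inverse-Gamma(67/10, 1105/8)
obs 12: x=2 → posterior Inverse-Gamma(36/5, 1169/8)

alpha=36/5, beta=1169/8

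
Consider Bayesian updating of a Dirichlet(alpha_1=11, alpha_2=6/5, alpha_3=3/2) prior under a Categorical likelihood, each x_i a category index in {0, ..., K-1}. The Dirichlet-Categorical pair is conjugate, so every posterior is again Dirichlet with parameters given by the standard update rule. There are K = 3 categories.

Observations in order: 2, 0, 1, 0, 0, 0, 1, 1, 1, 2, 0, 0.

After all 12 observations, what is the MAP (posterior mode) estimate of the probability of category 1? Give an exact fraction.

obs 1: x=2 → posterior Dirichlet(11, 6/5, 5/2)
obs 2: x=0 → posterior Dirichlet(12, 6/5, 5/2)
obs 3: x=1 → posterior Dirichlet(12, 11/5, 5/2)
obs 4: x=0 → posterior Dirichlet(13, 11/5, 5/2)
obs 5: x=0 → posterior Dirichlet(14, 11/5, 5/2)
obs 6: x=0 → posterior Dirichlet(15, 11/5, 5/2)
obs 7: x=1 → posterior Dirichlet(15, 16/5, 5/2)
obs 8: x=1 → posterior Dirichlet(15, 21/5, 5/2)
obs 9: x=1 → posterior Dirichlet(15, 26/5, 5/2)
obs 10: x=2 → posterior Dirichlet(15, 26/5, 7/2)
obs 11: x=0 → posterior Dirichlet(16, 26/5, 7/2)
obs 12: x=0 → posterior Dirichlet(17, 26/5, 7/2)

42/227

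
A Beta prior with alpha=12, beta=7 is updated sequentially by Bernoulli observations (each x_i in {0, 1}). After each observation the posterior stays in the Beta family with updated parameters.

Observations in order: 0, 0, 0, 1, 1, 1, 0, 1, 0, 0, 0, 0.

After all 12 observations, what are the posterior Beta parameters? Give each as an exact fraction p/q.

obs 1: x=0 → posterior Beta(12, 8)
obs 2: x=0 → posterior Beta(12, 9)
obs 3: x=0 → posterior Beta(12, 10)
obs 4: x=1 → posterior Beta(13, 10)
obs 5: x=1 → posterior Beta(14, 10)
obs 6: x=1 → posterior Beta(15, 10)
obs 7: x=0 → posterior Beta(15, 11)
obs 8: x=1 → posterior Beta(16, 11)
obs 9: x=0 → posterior Beta(16, 12)
obs 10: x=0 → posterior Beta(16, 13)
obs 11: x=0 → posterior Beta(16, 14)
obs 12: x=0 → posterior Beta(16, 15)

alpha=16, beta=15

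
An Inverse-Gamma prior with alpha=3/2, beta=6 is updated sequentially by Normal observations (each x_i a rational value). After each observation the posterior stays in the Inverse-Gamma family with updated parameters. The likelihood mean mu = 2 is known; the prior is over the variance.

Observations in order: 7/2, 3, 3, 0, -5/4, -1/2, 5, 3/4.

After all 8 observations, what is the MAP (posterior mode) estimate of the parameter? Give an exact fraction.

381/104

obs 1: x=7/2 → posterior Inverse-Gamma(2, 57/8)
obs 2: x=3 → posterior Inverse-Gamma(5/2, 61/8)
obs 3: x=3 → posterior Inverse-Gamma(3, 65/8)
obs 4: x=0 → posterior Inverse-Gamma(7/2, 81/8)
obs 5: x=-5/4 → posterior Inverse-Gamma(4, 493/32)
obs 6: x=-1/2 → posterior Inverse-Gamma(9/2, 593/32)
obs 7: x=5 → posterior Inverse-Gamma(5, 737/32)
obs 8: x=3/4 → posterior Inverse-Gamma(11/2, 381/16)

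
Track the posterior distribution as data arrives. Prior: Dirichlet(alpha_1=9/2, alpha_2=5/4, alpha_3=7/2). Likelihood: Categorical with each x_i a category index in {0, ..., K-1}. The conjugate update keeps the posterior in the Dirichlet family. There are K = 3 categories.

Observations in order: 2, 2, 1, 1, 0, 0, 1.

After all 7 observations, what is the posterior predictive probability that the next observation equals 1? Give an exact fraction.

17/65

obs 1: x=2 → posterior Dirichlet(9/2, 5/4, 9/2)
obs 2: x=2 → posterior Dirichlet(9/2, 5/4, 11/2)
obs 3: x=1 → posterior Dirichlet(9/2, 9/4, 11/2)
obs 4: x=1 → posterior Dirichlet(9/2, 13/4, 11/2)
obs 5: x=0 → posterior Dirichlet(11/2, 13/4, 11/2)
obs 6: x=0 → posterior Dirichlet(13/2, 13/4, 11/2)
obs 7: x=1 → posterior Dirichlet(13/2, 17/4, 11/2)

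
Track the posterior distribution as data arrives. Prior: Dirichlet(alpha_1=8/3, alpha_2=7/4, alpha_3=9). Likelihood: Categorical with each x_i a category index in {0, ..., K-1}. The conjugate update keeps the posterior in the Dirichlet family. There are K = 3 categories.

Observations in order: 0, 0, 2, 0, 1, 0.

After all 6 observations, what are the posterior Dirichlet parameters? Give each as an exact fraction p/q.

alpha_1=20/3, alpha_2=11/4, alpha_3=10

obs 1: x=0 → posterior Dirichlet(11/3, 7/4, 9)
obs 2: x=0 → posterior Dirichlet(14/3, 7/4, 9)
obs 3: x=2 → posterior Dirichlet(14/3, 7/4, 10)
obs 4: x=0 → posterior Dirichlet(17/3, 7/4, 10)
obs 5: x=1 → posterior Dirichlet(17/3, 11/4, 10)
obs 6: x=0 → posterior Dirichlet(20/3, 11/4, 10)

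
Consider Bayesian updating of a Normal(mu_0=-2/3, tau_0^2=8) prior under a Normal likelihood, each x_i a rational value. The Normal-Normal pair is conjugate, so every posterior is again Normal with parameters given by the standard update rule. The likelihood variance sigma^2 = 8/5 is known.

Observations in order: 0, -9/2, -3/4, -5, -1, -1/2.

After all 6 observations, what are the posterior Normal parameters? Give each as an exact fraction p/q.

obs 1: x=0 → posterior Normal(-1/9, 4/3)
obs 2: x=-9/2 → posterior Normal(-139/66, 8/11)
obs 3: x=-3/4 → posterior Normal(-323/192, 1/2)
obs 4: x=-5 → posterior Normal(-89/36, 8/21)
obs 5: x=-1 → posterior Normal(-683/312, 4/13)
obs 6: x=-1/2 → posterior Normal(-23/12, 8/31)

mu_0=-23/12, tau_0^2=8/31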